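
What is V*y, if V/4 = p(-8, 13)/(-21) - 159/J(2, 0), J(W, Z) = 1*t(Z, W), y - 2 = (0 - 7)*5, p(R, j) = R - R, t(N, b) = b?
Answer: 10494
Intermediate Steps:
p(R, j) = 0
y = -33 (y = 2 + (0 - 7)*5 = 2 - 7*5 = 2 - 35 = -33)
J(W, Z) = W (J(W, Z) = 1*W = W)
V = -318 (V = 4*(0/(-21) - 159/2) = 4*(0*(-1/21) - 159*½) = 4*(0 - 159/2) = 4*(-159/2) = -318)
V*y = -318*(-33) = 10494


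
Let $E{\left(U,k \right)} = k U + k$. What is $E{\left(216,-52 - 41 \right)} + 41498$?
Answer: $21317$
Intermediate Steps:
$E{\left(U,k \right)} = k + U k$ ($E{\left(U,k \right)} = U k + k = k + U k$)
$E{\left(216,-52 - 41 \right)} + 41498 = \left(-52 - 41\right) \left(1 + 216\right) + 41498 = \left(-93\right) 217 + 41498 = -20181 + 41498 = 21317$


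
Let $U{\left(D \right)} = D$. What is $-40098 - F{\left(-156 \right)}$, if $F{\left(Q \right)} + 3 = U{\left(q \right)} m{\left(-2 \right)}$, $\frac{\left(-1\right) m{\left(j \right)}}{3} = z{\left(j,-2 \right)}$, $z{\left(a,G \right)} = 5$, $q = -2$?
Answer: $-40125$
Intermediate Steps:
$m{\left(j \right)} = -15$ ($m{\left(j \right)} = \left(-3\right) 5 = -15$)
$F{\left(Q \right)} = 27$ ($F{\left(Q \right)} = -3 - -30 = -3 + 30 = 27$)
$-40098 - F{\left(-156 \right)} = -40098 - 27 = -40125$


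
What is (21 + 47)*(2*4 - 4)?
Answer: 272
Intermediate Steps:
(21 + 47)*(2*4 - 4) = 68*(8 - 4) = 68*4 = 272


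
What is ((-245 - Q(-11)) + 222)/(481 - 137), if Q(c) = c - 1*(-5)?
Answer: -17/344 ≈ -0.049419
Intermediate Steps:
Q(c) = 5 + c (Q(c) = c + 5 = 5 + c)
((-245 - Q(-11)) + 222)/(481 - 137) = ((-245 - (5 - 11)) + 222)/(481 - 137) = ((-245 - 1*(-6)) + 222)/344 = ((-245 + 6) + 222)*(1/344) = (-239 + 222)*(1/344) = -17*1/344 = -17/344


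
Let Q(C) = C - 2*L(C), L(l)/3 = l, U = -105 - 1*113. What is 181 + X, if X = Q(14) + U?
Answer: -107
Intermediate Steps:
U = -218 (U = -105 - 113 = -218)
L(l) = 3*l
Q(C) = -5*C (Q(C) = C - 6*C = -5*C)
X = -288 (X = -5*14 - 218 = -70 - 218 = -288)
181 + X = 181 - 288 = -107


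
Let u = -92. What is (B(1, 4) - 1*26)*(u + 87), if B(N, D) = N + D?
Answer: 105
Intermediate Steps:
B(N, D) = D + N
(B(1, 4) - 1*26)*(u + 87) = ((4 + 1) - 1*26)*(-92 + 87) = (5 - 26)*(-5) = -21*(-5) = 105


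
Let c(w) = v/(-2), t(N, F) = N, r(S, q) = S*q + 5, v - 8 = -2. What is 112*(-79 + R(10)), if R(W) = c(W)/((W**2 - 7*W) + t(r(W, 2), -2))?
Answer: -486976/55 ≈ -8854.1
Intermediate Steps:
v = 6 (v = 8 - 2 = 6)
r(S, q) = 5 + S*q
c(w) = -3 (c(w) = 6/(-2) = 6*(-1/2) = -3)
R(W) = -3/(5 + W**2 - 5*W) (R(W) = -3/((W**2 - 7*W) + (5 + W*2)) = -3/((W**2 - 7*W) + (5 + 2*W)) = -3/(5 + W**2 - 5*W))
112*(-79 + R(10)) = 112*(-79 - 3/(5 + 10**2 - 5*10)) = 112*(-79 - 3/(5 + 100 - 50)) = 112*(-79 - 3/55) = 112*(-4348/55) = -486976/55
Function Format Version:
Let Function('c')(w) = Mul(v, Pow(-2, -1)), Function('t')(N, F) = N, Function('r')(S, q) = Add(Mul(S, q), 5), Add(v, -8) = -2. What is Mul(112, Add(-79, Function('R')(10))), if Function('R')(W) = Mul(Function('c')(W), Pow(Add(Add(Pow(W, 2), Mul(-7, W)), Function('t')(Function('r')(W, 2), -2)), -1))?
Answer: Rational(-486976, 55) ≈ -8854.1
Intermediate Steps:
v = 6 (v = Add(8, -2) = 6)
Function('r')(S, q) = Add(5, Mul(S, q))
Function('c')(w) = -3 (Function('c')(w) = Mul(6, Pow(-2, -1)) = Mul(6, Rational(-1, 2)) = -3)
Function('R')(W) = Mul(-3, Pow(Add(5, Pow(W, 2), Mul(-5, W)), -1)) (Function('R')(W) = Mul(-3, Pow(Add(Add(Pow(W, 2), Mul(-7, W)), Add(5, Mul(W, 2))), -1)) = Mul(-3, Pow(Add(Add(Pow(W, 2), Mul(-7, W)), Add(5, Mul(2, W))), -1)) = Mul(-3, Pow(Add(5, Pow(W, 2), Mul(-5, W)), -1)))
Mul(112, Add(-79, Function('R')(10))) = Mul(112, Add(-79, Mul(-3, Pow(Add(5, Pow(10, 2), Mul(-5, 10)), -1)))) = Mul(112, Add(-79, Mul(-3, Pow(Add(5, 100, -50), -1)))) = Mul(112, Add(-79, Mul(-3, Pow(55, -1)))) = Mul(112, Add(-79, Mul(-3, Rational(1, 55)))) = Mul(112, Add(-79, Rational(-3, 55))) = Mul(112, Rational(-4348, 55)) = Rational(-486976, 55)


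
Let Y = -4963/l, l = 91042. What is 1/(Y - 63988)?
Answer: -13006/832228637 ≈ -1.5628e-5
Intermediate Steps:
Y = -709/13006 (Y = -4963/91042 = -4963*1/91042 = -709/13006 ≈ -0.054513)
1/(Y - 63988) = 1/(-709/13006 - 63988) = 1/(-832228637/13006) = -13006/832228637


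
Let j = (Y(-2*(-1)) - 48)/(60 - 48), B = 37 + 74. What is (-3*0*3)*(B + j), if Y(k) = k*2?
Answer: 0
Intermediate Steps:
B = 111
Y(k) = 2*k
j = -11/3 (j = (2*(-2*(-1)) - 48)/(60 - 48) = (2*2 - 48)/12 = (4 - 48)*(1/12) = -44*1/12 = -11/3 ≈ -3.6667)
(-3*0*3)*(B + j) = (-3*0*3)*(111 - 11/3) = (0*3)*(322/3) = 0*(322/3) = 0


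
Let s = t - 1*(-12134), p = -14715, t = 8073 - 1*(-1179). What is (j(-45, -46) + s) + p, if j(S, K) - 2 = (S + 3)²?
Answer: 8437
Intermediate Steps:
t = 9252 (t = 8073 + 1179 = 9252)
j(S, K) = 2 + (3 + S)² (j(S, K) = 2 + (S + 3)² = 2 + (3 + S)²)
s = 21386 (s = 9252 - 1*(-12134) = 9252 + 12134 = 21386)
(j(-45, -46) + s) + p = ((2 + (3 - 45)²) + 21386) - 14715 = ((2 + (-42)²) + 21386) - 14715 = ((2 + 1764) + 21386) - 14715 = (1766 + 21386) - 14715 = 23152 - 14715 = 8437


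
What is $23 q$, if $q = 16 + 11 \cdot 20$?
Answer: $5428$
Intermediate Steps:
$q = 236$ ($q = 16 + 220 = 236$)
$23 q = 23 \cdot 236 = 5428$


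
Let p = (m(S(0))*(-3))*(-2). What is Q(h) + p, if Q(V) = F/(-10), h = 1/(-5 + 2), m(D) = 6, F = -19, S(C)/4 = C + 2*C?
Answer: 379/10 ≈ 37.900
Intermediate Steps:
S(C) = 12*C (S(C) = 4*(C + 2*C) = 4*(3*C) = 12*C)
h = -⅓ (h = 1/(-3) = -⅓ ≈ -0.33333)
p = 36 (p = (6*(-3))*(-2) = -18*(-2) = 36)
Q(V) = 19/10 (Q(V) = -19/(-10) = -19*(-⅒) = 19/10)
Q(h) + p = 19/10 + 36 = 379/10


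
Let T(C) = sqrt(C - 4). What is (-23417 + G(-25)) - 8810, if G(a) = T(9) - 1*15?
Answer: -32242 + sqrt(5) ≈ -32240.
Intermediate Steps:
T(C) = sqrt(-4 + C)
G(a) = -15 + sqrt(5) (G(a) = sqrt(-4 + 9) - 1*15 = sqrt(5) - 15 = -15 + sqrt(5))
(-23417 + G(-25)) - 8810 = (-23417 + (-15 + sqrt(5))) - 8810 = (-23432 + sqrt(5)) - 8810 = -32242 + sqrt(5)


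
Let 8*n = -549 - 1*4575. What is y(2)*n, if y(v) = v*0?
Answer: 0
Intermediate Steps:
y(v) = 0
n = -1281/2 (n = (-549 - 1*4575)/8 = (-549 - 4575)/8 = (⅛)*(-5124) = -1281/2 ≈ -640.50)
y(2)*n = 0*(-1281/2) = 0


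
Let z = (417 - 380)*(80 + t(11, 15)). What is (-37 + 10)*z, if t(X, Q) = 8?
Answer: -87912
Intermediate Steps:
z = 3256 (z = (417 - 380)*(80 + 8) = 37*88 = 3256)
(-37 + 10)*z = (-37 + 10)*3256 = -27*3256 = -87912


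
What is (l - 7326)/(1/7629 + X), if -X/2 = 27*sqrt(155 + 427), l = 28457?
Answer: -161208399/98774703360791 - 66412379302434*sqrt(582)/98774703360791 ≈ -16.221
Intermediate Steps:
X = -54*sqrt(582) (X = -54*sqrt(155 + 427) = -54*sqrt(582) ≈ -1302.7)
(l - 7326)/(1/7629 + X) = (28457 - 7326)/(1/7629 - 54*sqrt(582)) = 21131/(1/7629 - 54*sqrt(582))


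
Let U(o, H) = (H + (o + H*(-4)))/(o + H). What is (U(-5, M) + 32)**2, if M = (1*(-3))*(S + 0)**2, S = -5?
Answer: 13689/16 ≈ 855.56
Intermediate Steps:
M = -75 (M = (1*(-3))*(-5 + 0)**2 = -3*(-5)**2 = -3*25 = -75)
U(o, H) = (o - 3*H)/(H + o) (U(o, H) = (H + (o - 4*H))/(H + o) = (o - 3*H)/(H + o))
(U(-5, M) + 32)**2 = ((-5 - 3*(-75))/(-75 - 5) + 32)**2 = ((-5 + 225)/(-80) + 32)**2 = (-1/80*220 + 32)**2 = (-11/4 + 32)**2 = (117/4)**2 = 13689/16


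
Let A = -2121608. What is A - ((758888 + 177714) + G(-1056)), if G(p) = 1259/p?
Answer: -3229468501/1056 ≈ -3.0582e+6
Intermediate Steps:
A - ((758888 + 177714) + G(-1056)) = -2121608 - ((758888 + 177714) + 1259/(-1056)) = -2121608 - (936602 + 1259*(-1/1056)) = -2121608 - (936602 - 1259/1056) = -2121608 - 1*989050453/1056 = -2121608 - 989050453/1056 = -3229468501/1056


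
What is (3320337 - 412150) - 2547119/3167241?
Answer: 9210926554948/3167241 ≈ 2.9082e+6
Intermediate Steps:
(3320337 - 412150) - 2547119/3167241 = 2908187 - 2547119*1/3167241 = 2908187 - 2547119/3167241 = 9210926554948/3167241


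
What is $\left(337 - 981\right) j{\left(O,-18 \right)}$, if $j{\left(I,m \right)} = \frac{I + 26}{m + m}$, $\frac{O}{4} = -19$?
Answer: $- \frac{8050}{9} \approx -894.44$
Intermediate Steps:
$O = -76$ ($O = 4 \left(-19\right) = -76$)
$j{\left(I,m \right)} = \frac{26 + I}{2 m}$
$\left(337 - 981\right) j{\left(O,-18 \right)} = \left(337 - 981\right) \frac{26 - 76}{2 \left(-18\right)} = - 644 \cdot \frac{1}{2} \left(- \frac{1}{18}\right) \left(-50\right) = \left(-644\right) \frac{25}{18} = - \frac{8050}{9}$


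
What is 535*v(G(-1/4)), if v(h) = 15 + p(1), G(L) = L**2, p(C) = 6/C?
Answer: 11235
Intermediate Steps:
v(h) = 21 (v(h) = 15 + 6/1 = 15 + 6*1 = 15 + 6 = 21)
535*v(G(-1/4)) = 535*21 = 11235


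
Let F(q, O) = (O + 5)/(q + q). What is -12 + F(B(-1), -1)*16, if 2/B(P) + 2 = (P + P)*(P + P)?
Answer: 20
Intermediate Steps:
B(P) = 2/(-2 + 4*P²) (B(P) = 2/(-2 + (P + P)*(P + P)) = 2/(-2 + (2*P)*(2*P)) = 2/(-2 + 4*P²))
F(q, O) = (5 + O)/(2*q) (F(q, O) = (5 + O)/((2*q)) = (5 + O)*(1/(2*q)) = (5 + O)/(2*q))
-12 + F(B(-1), -1)*16 = -12 + ((5 - 1)/(2*(1/(-1 + 2*(-1)²))))*16 = -12 + ((½)*4/1/(-1 + 2*1))*16 = -12 + ((½)*4/1/(-1 + 2))*16 = -12 + ((½)*4/1/1)*16 = -12 + ((½)*4/1)*16 = -12 + ((½)*1*4)*16 = -12 + 2*16 = -12 + 32 = 20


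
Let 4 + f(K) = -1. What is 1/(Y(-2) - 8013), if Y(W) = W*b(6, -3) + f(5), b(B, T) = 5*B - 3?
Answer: -1/8072 ≈ -0.00012388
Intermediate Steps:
b(B, T) = -3 + 5*B
f(K) = -5 (f(K) = -4 - 1 = -5)
Y(W) = -5 + 27*W (Y(W) = W*(-3 + 5*6) - 5 = W*(-3 + 30) - 5 = W*27 - 5 = 27*W - 5 = -5 + 27*W)
1/(Y(-2) - 8013) = 1/((-5 + 27*(-2)) - 8013) = 1/((-5 - 54) - 8013) = 1/(-59 - 8013) = 1/(-8072) = -1/8072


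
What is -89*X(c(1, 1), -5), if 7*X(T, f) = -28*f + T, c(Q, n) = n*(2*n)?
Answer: -12638/7 ≈ -1805.4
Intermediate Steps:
c(Q, n) = 2*n²
X(T, f) = -4*f + T/7 (X(T, f) = (-28*f + T)/7 = (T - 28*f)/7 = -4*f + T/7)
-89*X(c(1, 1), -5) = -89*(-4*(-5) + (2*1²)/7) = -89*(20 + (2*1)/7) = -89*(20 + (⅐)*2) = -89*(20 + 2/7) = -89*142/7 = -12638/7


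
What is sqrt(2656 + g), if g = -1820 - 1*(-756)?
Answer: 2*sqrt(398) ≈ 39.900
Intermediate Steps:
g = -1064 (g = -1820 + 756 = -1064)
sqrt(2656 + g) = sqrt(2656 - 1064) = sqrt(1592) = 2*sqrt(398)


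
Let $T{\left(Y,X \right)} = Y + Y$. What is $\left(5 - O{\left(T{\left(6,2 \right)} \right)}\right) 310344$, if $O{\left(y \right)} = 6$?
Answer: $-310344$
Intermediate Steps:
$T{\left(Y,X \right)} = 2 Y$
$\left(5 - O{\left(T{\left(6,2 \right)} \right)}\right) 310344 = \left(5 - 6\right) 310344 = \left(-1\right) 310344 = -310344$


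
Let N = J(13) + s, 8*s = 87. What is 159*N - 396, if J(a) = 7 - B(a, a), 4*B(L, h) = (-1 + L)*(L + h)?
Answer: -79647/8 ≈ -9955.9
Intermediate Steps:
B(L, h) = (-1 + L)*(L + h)/4 (B(L, h) = ((-1 + L)*(L + h))/4 = (-1 + L)*(L + h)/4)
s = 87/8 (s = (⅛)*87 = 87/8 ≈ 10.875)
J(a) = 7 + a/2 - a²/2 (J(a) = 7 - (-a/4 - a/4 + a²/4 + a*a/4) = 7 - (-a/4 - a/4 + a²/4 + a²/4) = 7 - (a²/2 - a/2) = 7 + (a/2 - a²/2) = 7 + a/2 - a²/2)
N = -481/8 (N = (7 + (½)*13 - ½*13²) + 87/8 = (7 + 13/2 - ½*169) + 87/8 = (7 + 13/2 - 169/2) + 87/8 = -71 + 87/8 = -481/8 ≈ -60.125)
159*N - 396 = 159*(-481/8) - 396 = -76479/8 - 396 = -79647/8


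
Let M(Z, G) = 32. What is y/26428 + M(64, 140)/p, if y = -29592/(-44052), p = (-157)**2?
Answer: 1582667225/1195688333506 ≈ 0.0013236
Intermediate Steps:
p = 24649
y = 2466/3671 (y = -29592*(-1/44052) = 2466/3671 ≈ 0.67175)
y/26428 + M(64, 140)/p = (2466/3671)/26428 + 32/24649 = (2466/3671)*(1/26428) + 32*(1/24649) = 1233/48508594 + 32/24649 = 1582667225/1195688333506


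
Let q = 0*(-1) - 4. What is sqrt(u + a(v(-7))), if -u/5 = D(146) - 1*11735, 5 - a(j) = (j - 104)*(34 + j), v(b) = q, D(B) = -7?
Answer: sqrt(61955) ≈ 248.91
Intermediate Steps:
q = -4 (q = 0 - 4 = -4)
v(b) = -4
a(j) = 5 - (-104 + j)*(34 + j) (a(j) = 5 - (j - 104)*(34 + j) = 5 - (-104 + j)*(34 + j))
u = 58710 (u = -5*(-7 - 1*11735) = -5*(-7 - 11735) = -5*(-11742) = 58710)
sqrt(u + a(v(-7))) = sqrt(58710 + (3541 - 1*(-4)**2 + 70*(-4))) = sqrt(58710 + (3541 - 1*16 - 280)) = sqrt(58710 + (3541 - 16 - 280)) = sqrt(58710 + 3245) = sqrt(61955)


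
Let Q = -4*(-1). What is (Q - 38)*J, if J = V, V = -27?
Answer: 918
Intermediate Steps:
Q = 4
J = -27
(Q - 38)*J = (4 - 38)*(-27) = -34*(-27) = 918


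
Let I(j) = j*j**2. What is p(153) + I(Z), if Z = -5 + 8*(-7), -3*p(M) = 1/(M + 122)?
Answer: -187259326/825 ≈ -2.2698e+5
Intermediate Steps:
p(M) = -1/(3*(122 + M)) (p(M) = -1/(3*(M + 122)) = -1/(3*(122 + M)))
Z = -61 (Z = -5 - 56 = -61)
I(j) = j**3
p(153) + I(Z) = -1/(366 + 3*153) + (-61)**3 = -1/(366 + 459) - 226981 = -1/825 - 226981 = -187259326/825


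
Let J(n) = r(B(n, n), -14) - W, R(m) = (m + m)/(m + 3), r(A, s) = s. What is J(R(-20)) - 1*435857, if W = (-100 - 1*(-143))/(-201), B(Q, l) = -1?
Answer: -87610028/201 ≈ -4.3587e+5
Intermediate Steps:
W = -43/201 (W = (-100 + 143)*(-1/201) = 43*(-1/201) = -43/201 ≈ -0.21393)
R(m) = 2*m/(3 + m) (R(m) = (2*m)/(3 + m) = 2*m/(3 + m))
J(n) = -2771/201 (J(n) = -14 - 1*(-43/201) = -14 + 43/201 = -2771/201)
J(R(-20)) - 1*435857 = -2771/201 - 1*435857 = -2771/201 - 435857 = -87610028/201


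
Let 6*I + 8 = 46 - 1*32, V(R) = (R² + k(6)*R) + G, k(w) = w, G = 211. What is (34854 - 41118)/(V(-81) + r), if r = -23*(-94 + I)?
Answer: -6264/8425 ≈ -0.74350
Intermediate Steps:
V(R) = 211 + R² + 6*R (V(R) = (R² + 6*R) + 211 = 211 + R² + 6*R)
I = 1 (I = -4/3 + (46 - 1*32)/6 = -4/3 + (46 - 32)/6 = -4/3 + (⅙)*14 = -4/3 + 7/3 = 1)
r = 2139 (r = -23*(-94 + 1) = -23*(-93) = 2139)
(34854 - 41118)/(V(-81) + r) = (34854 - 41118)/((211 + (-81)² + 6*(-81)) + 2139) = -6264/((211 + 6561 - 486) + 2139) = -6264/(6286 + 2139) = -6264/8425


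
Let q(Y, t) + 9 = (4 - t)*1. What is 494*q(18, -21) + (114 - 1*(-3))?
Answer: 8021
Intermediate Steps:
q(Y, t) = -5 - t (q(Y, t) = -9 + (4 - t)*1 = -9 + (4 - t) = -5 - t)
494*q(18, -21) + (114 - 1*(-3)) = 494*(-5 - 1*(-21)) + (114 - 1*(-3)) = 494*(-5 + 21) + (114 + 3) = 494*16 + 117 = 7904 + 117 = 8021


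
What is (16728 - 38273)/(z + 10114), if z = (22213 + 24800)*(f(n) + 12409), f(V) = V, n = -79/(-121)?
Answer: -2606945/70594440178 ≈ -3.6928e-5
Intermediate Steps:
n = 79/121 (n = -79*(-1/121) = 79/121 ≈ 0.65289)
z = 70593216384/121 (z = (22213 + 24800)*(79/121 + 12409) = 47013*(1501568/121) = 70593216384/121 ≈ 5.8341e+8)
(16728 - 38273)/(z + 10114) = (16728 - 38273)/(70593216384/121 + 10114) = -21545/70594440178/121 = -21545*121/70594440178 = -2606945/70594440178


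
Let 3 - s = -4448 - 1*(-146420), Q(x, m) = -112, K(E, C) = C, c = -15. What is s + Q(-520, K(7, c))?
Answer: -142081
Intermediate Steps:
s = -141969 (s = 3 - (-4448 - 1*(-146420)) = 3 - (-4448 + 146420) = 3 - 1*141972 = 3 - 141972 = -141969)
s + Q(-520, K(7, c)) = -141969 - 112 = -142081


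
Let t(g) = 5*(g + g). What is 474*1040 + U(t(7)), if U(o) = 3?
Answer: 492963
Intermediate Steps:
t(g) = 10*g (t(g) = 5*(2*g) = 10*g)
474*1040 + U(t(7)) = 474*1040 + 3 = 492960 + 3 = 492963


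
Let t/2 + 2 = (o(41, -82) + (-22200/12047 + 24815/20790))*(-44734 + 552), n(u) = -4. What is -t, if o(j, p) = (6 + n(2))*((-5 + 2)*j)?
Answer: -77981273345674/3577959 ≈ -2.1795e+7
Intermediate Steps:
o(j, p) = -6*j (o(j, p) = (6 - 4)*((-5 + 2)*j) = 2*(-3*j) = -6*j)
t = 77981273345674/3577959 (t = -4 + 2*((-6*41 + (-22200/12047 + 24815/20790))*(-44734 + 552)) = -4 + 2*((-246 + (-22200*1/12047 + 24815*(1/20790)))*(-44182)) = -4 + 2*((-246 + (-22200/12047 + 709/594))*(-44182)) = -4 + 2*((-246 - 4645477/7155918)*(-44182)) = -4 + 2*(-1765001305/7155918*(-44182)) = -4 + 2*(38990643828755/3577959) = -4 + 77981287657510/3577959 = 77981273345674/3577959 ≈ 2.1795e+7)
-t = -1*77981273345674/3577959 = -77981273345674/3577959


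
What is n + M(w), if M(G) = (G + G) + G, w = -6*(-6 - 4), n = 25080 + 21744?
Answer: 47004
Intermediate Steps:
n = 46824
w = 60 (w = -6*(-10) = 60)
M(G) = 3*G (M(G) = 2*G + G = 3*G)
n + M(w) = 46824 + 3*60 = 46824 + 180 = 47004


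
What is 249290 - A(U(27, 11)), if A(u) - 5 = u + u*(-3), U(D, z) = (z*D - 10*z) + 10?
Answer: 249679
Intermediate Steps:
U(D, z) = 10 - 10*z + D*z (U(D, z) = (D*z - 10*z) + 10 = (-10*z + D*z) + 10 = 10 - 10*z + D*z)
A(u) = 5 - 2*u (A(u) = 5 + (u + u*(-3)) = 5 + (u - 3*u) = 5 - 2*u)
249290 - A(U(27, 11)) = 249290 - (5 - 2*(10 - 10*11 + 27*11)) = 249290 - (5 - 2*(10 - 110 + 297)) = 249290 - (5 - 2*197) = 249290 - (5 - 394) = 249290 - 1*(-389) = 249290 + 389 = 249679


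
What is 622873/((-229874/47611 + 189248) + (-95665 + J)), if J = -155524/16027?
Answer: 10112561783423/1519116919787 ≈ 6.6569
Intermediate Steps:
J = -155524/16027 (J = -155524*1/16027 = -155524/16027 ≈ -9.7039)
622873/((-229874/47611 + 189248) + (-95665 + J)) = 622873/((-229874/47611 + 189248) + (-95665 - 155524/16027)) = 622873/((-229874*1/47611 + 189248) - 1533378479/16027) = 622873/((-229874/47611 + 189248) - 1533378479/16027) = 622873/(9010056654/47611 - 1533378479/16027) = 622873/(1519116919787/16235351) = 622873*(16235351/1519116919787) = 10112561783423/1519116919787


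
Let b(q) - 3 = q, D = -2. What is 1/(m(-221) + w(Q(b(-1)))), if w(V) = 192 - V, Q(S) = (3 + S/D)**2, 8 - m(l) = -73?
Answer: 1/269 ≈ 0.0037175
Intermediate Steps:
m(l) = 81 (m(l) = 8 - 1*(-73) = 8 + 73 = 81)
b(q) = 3 + q
Q(S) = (3 - S/2)**2 (Q(S) = (3 + S/(-2))**2 = (3 - S/2)**2)
1/(m(-221) + w(Q(b(-1)))) = 1/(81 + (192 - (-6 + (3 - 1))**2/4)) = 1/(81 + (192 - (-6 + 2)**2/4)) = 1/(81 + (192 - (-4)**2/4)) = 1/(81 + (192 - 16/4)) = 1/(81 + (192 - 1*4)) = 1/(81 + (192 - 4)) = 1/(81 + 188) = 1/269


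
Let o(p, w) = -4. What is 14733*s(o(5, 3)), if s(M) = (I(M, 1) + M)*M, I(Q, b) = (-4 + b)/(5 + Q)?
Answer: 412524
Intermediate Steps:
I(Q, b) = (-4 + b)/(5 + Q)
s(M) = M*(M - 3/(5 + M)) (s(M) = ((-4 + 1)/(5 + M) + M)*M = (-3/(5 + M) + M)*M = (M - 3/(5 + M))*M = M*(M - 3/(5 + M)))
14733*s(o(5, 3)) = 14733*(-4*(-3 - 4*(5 - 4))/(5 - 4)) = 14733*(-4*(-3 - 4*1)/1) = 14733*(-4*1*(-3 - 4)) = 14733*(-4*1*(-7)) = 14733*28 = 412524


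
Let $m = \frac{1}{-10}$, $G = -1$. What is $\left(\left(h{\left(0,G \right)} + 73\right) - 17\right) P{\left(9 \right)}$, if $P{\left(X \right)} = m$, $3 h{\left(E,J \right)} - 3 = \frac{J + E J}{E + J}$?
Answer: $- \frac{86}{15} \approx -5.7333$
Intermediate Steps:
$h{\left(E,J \right)} = 1 + \frac{J + E J}{3 \left(E + J\right)}$ ($h{\left(E,J \right)} = 1 + \frac{\left(J + E J\right) \frac{1}{E + J}}{3} = 1 + \frac{\frac{1}{E + J} \left(J + E J\right)}{3} = 1 + \frac{J + E J}{3 \left(E + J\right)}$)
$m = - \frac{1}{10} \approx -0.1$
$P{\left(X \right)} = - \frac{1}{10}$
$\left(\left(h{\left(0,G \right)} + 73\right) - 17\right) P{\left(9 \right)} = \left(\left(\frac{0 + \frac{4}{3} \left(-1\right) + \frac{1}{3} \cdot 0 \left(-1\right)}{0 - 1} + 73\right) - 17\right) \left(- \frac{1}{10}\right) = \left(\left(\frac{0 - \frac{4}{3} + 0}{-1} + 73\right) - 17\right) \left(- \frac{1}{10}\right) = \left(\left(\left(-1\right) \left(- \frac{4}{3}\right) + 73\right) - 17\right) \left(- \frac{1}{10}\right) = \left(\left(\frac{4}{3} + 73\right) - 17\right) \left(- \frac{1}{10}\right) = \left(\frac{223}{3} - 17\right) \left(- \frac{1}{10}\right) = \frac{172}{3} \left(- \frac{1}{10}\right) = - \frac{86}{15}$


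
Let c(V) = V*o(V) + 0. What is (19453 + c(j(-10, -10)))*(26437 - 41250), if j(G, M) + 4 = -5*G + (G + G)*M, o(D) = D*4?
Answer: -3873851321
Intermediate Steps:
o(D) = 4*D
j(G, M) = -4 - 5*G + 2*G*M (j(G, M) = -4 + (-5*G + (G + G)*M) = -4 + (-5*G + (2*G)*M) = -4 + (-5*G + 2*G*M) = -4 - 5*G + 2*G*M)
c(V) = 4*V² (c(V) = V*(4*V) + 0 = 4*V² + 0 = 4*V²)
(19453 + c(j(-10, -10)))*(26437 - 41250) = (19453 + 4*(-4 - 5*(-10) + 2*(-10)*(-10))²)*(26437 - 41250) = (19453 + 4*(-4 + 50 + 200)²)*(-14813) = (19453 + 4*246²)*(-14813) = (19453 + 4*60516)*(-14813) = (19453 + 242064)*(-14813) = 261517*(-14813) = -3873851321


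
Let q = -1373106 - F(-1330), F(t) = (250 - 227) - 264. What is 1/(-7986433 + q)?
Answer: -1/9359298 ≈ -1.0685e-7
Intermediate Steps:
F(t) = -241 (F(t) = 23 - 264 = -241)
q = -1372865 (q = -1373106 - 1*(-241) = -1373106 + 241 = -1372865)
1/(-7986433 + q) = 1/(-7986433 - 1372865) = 1/(-9359298) = -1/9359298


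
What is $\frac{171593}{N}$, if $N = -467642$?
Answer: $- \frac{171593}{467642} \approx -0.36693$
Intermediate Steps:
$\frac{171593}{N} = \frac{171593}{-467642} = 171593 \left(- \frac{1}{467642}\right) = - \frac{171593}{467642}$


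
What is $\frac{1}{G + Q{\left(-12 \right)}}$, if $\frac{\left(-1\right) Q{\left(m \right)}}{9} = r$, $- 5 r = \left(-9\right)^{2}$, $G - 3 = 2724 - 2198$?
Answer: $\frac{5}{3374} \approx 0.0014819$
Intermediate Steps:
$G = 529$ ($G = 3 + \left(2724 - 2198\right) = 3 + 526 = 529$)
$r = - \frac{81}{5}$ ($r = - \frac{\left(-9\right)^{2}}{5} = \left(- \frac{1}{5}\right) 81 = - \frac{81}{5} \approx -16.2$)
$Q{\left(m \right)} = \frac{729}{5}$ ($Q{\left(m \right)} = \left(-9\right) \left(- \frac{81}{5}\right) = \frac{729}{5}$)
$\frac{1}{G + Q{\left(-12 \right)}} = \frac{1}{529 + \frac{729}{5}} = \frac{1}{\frac{3374}{5}} = \frac{5}{3374}$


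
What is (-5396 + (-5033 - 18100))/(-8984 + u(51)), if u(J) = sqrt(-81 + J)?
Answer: 128152268/40356143 + 28529*I*sqrt(30)/80712286 ≈ 3.1755 + 0.001936*I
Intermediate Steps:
(-5396 + (-5033 - 18100))/(-8984 + u(51)) = (-5396 + (-5033 - 18100))/(-8984 + sqrt(-81 + 51)) = (-5396 - 23133)/(-8984 + sqrt(-30)) = -28529/(-8984 + I*sqrt(30))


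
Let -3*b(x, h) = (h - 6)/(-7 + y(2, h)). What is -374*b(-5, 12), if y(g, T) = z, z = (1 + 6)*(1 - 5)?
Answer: -748/35 ≈ -21.371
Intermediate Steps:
z = -28 (z = 7*(-4) = -28)
y(g, T) = -28
b(x, h) = -2/35 + h/105 (b(x, h) = -(h - 6)/(3*(-7 - 28)) = -(-6 + h)/(3*(-35)) = -(-6 + h)*(-1)/(3*35) = -(6/35 - h/35)/3 = -2/35 + h/105)
-374*b(-5, 12) = -374*(-2/35 + (1/105)*12) = -374*(-2/35 + 4/35) = -374*2/35 = -748/35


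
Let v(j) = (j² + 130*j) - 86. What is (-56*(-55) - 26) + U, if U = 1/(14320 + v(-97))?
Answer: 33694783/11033 ≈ 3054.0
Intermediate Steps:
v(j) = -86 + j² + 130*j
U = 1/11033 (U = 1/(14320 + (-86 + (-97)² + 130*(-97))) = 1/(14320 + (-86 + 9409 - 12610)) = 1/(14320 - 3287) = 1/11033 ≈ 9.0637e-5)
(-56*(-55) - 26) + U = (-56*(-55) - 26) + 1/11033 = (3080 - 26) + 1/11033 = 3054 + 1/11033 = 33694783/11033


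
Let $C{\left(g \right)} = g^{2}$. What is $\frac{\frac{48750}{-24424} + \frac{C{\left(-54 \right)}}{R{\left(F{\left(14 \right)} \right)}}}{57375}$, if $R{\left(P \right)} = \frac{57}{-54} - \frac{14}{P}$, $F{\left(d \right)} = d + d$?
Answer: $- \frac{53472163}{1634881500} \approx -0.032707$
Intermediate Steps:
$F{\left(d \right)} = 2 d$
$R{\left(P \right)} = - \frac{19}{18} - \frac{14}{P}$ ($R{\left(P \right)} = 57 \left(- \frac{1}{54}\right) - \frac{14}{P} = - \frac{19}{18} - \frac{14}{P}$)
$\frac{\frac{48750}{-24424} + \frac{C{\left(-54 \right)}}{R{\left(F{\left(14 \right)} \right)}}}{57375} = \frac{\frac{48750}{-24424} + \frac{\left(-54\right)^{2}}{- \frac{19}{18} - \frac{14}{2 \cdot 14}}}{57375} = \left(48750 \left(- \frac{1}{24424}\right) + \frac{2916}{- \frac{19}{18} - \frac{14}{28}}\right) \frac{1}{57375} = \left(- \frac{24375}{12212} + \frac{2916}{- \frac{19}{18} - \frac{1}{2}}\right) \frac{1}{57375} = \left(- \frac{24375}{12212} + \frac{2916}{- \frac{14}{9}}\right) \frac{1}{57375} = \left(- \frac{24375}{12212} + 2916 \left(- \frac{9}{14}\right)\right) \frac{1}{57375} = \left(- \frac{24375}{12212} - \frac{13122}{7}\right) \frac{1}{57375} = \left(- \frac{160416489}{85484}\right) \frac{1}{57375} = - \frac{53472163}{1634881500}$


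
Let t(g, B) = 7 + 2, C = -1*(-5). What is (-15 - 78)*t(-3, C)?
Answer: -837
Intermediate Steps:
C = 5
t(g, B) = 9
(-15 - 78)*t(-3, C) = (-15 - 78)*9 = -93*9 = -837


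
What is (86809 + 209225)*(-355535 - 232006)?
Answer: -173932112394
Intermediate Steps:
(86809 + 209225)*(-355535 - 232006) = 296034*(-587541) = -173932112394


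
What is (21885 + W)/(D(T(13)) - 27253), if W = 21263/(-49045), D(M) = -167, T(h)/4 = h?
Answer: -536664281/672406950 ≈ -0.79812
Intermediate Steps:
T(h) = 4*h
W = -21263/49045 (W = 21263*(-1/49045) = -21263/49045 ≈ -0.43354)
(21885 + W)/(D(T(13)) - 27253) = (21885 - 21263/49045)/(-167 - 27253) = (1073328562/49045)/(-27420) = (1073328562/49045)*(-1/27420) = -536664281/672406950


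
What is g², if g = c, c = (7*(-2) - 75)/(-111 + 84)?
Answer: 7921/729 ≈ 10.866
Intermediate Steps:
c = 89/27 (c = (-14 - 75)/(-27) = -89*(-1/27) = 89/27 ≈ 3.2963)
g = 89/27 ≈ 3.2963
g² = (89/27)² = 7921/729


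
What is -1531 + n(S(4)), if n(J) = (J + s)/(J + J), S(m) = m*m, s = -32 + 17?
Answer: -48991/32 ≈ -1531.0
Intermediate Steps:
s = -15
S(m) = m²
n(J) = (-15 + J)/(2*J) (n(J) = (J - 15)/(J + J) = (-15 + J)/((2*J)) = (-15 + J)*(1/(2*J)) = (-15 + J)/(2*J))
-1531 + n(S(4)) = -1531 + (-15 + 4²)/(2*(4²)) = -1531 + (½)*(-15 + 16)/16 = -1531 + (½)*(1/16)*1 = -1531 + 1/32 = -48991/32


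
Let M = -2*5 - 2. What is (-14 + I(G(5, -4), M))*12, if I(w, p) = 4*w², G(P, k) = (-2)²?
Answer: 600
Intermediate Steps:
M = -12 (M = -10 - 2 = -12)
G(P, k) = 4
(-14 + I(G(5, -4), M))*12 = (-14 + 4*4²)*12 = (-14 + 4*16)*12 = (-14 + 64)*12 = 50*12 = 600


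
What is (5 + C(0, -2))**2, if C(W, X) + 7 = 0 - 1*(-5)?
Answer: 9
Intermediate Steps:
C(W, X) = -2 (C(W, X) = -7 + (0 - 1*(-5)) = -7 + (0 + 5) = -7 + 5 = -2)
(5 + C(0, -2))**2 = (5 - 2)**2 = 3**2 = 9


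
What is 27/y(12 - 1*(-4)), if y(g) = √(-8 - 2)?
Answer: -27*I*√10/10 ≈ -8.5381*I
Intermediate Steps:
y(g) = I*√10 (y(g) = √(-10) = I*√10)
27/y(12 - 1*(-4)) = 27/((I*√10)) = 27*(-I*√10/10) = -27*I*√10/10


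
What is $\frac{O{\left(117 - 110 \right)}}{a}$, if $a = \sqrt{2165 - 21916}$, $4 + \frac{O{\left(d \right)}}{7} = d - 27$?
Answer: $\frac{168 i \sqrt{19751}}{19751} \approx 1.1954 i$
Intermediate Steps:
$O{\left(d \right)} = -217 + 7 d$ ($O{\left(d \right)} = -28 + 7 \left(d - 27\right) = -28 + 7 \left(-27 + d\right) = -28 + \left(-189 + 7 d\right) = -217 + 7 d$)
$a = i \sqrt{19751}$ ($a = \sqrt{-19751} = i \sqrt{19751} \approx 140.54 i$)
$\frac{O{\left(117 - 110 \right)}}{a} = \frac{-217 + 7 \left(117 - 110\right)}{i \sqrt{19751}} = \left(-217 + 7 \cdot 7\right) \left(- \frac{i \sqrt{19751}}{19751}\right) = \left(-217 + 49\right) \left(- \frac{i \sqrt{19751}}{19751}\right) = - 168 \left(- \frac{i \sqrt{19751}}{19751}\right) = \frac{168 i \sqrt{19751}}{19751}$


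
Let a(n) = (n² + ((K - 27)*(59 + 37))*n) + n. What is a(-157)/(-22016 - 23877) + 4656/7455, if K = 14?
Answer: -476537644/114044105 ≈ -4.1785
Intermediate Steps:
a(n) = n² - 1247*n (a(n) = (n² + ((14 - 27)*(59 + 37))*n) + n = (n² + (-13*96)*n) + n = (n² - 1248*n) + n = n² - 1247*n)
a(-157)/(-22016 - 23877) + 4656/7455 = (-157*(-1247 - 157))/(-22016 - 23877) + 4656/7455 = -157*(-1404)/(-45893) + 4656*(1/7455) = 220428*(-1/45893) + 1552/2485 = -220428/45893 + 1552/2485 = -476537644/114044105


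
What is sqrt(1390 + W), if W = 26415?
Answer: sqrt(27805) ≈ 166.75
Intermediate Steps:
sqrt(1390 + W) = sqrt(1390 + 26415) = sqrt(27805)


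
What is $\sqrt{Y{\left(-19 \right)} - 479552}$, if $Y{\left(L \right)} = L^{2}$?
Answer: $i \sqrt{479191} \approx 692.24 i$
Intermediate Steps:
$\sqrt{Y{\left(-19 \right)} - 479552} = \sqrt{\left(-19\right)^{2} - 479552} = \sqrt{361 - 479552} = \sqrt{-479191} = i \sqrt{479191}$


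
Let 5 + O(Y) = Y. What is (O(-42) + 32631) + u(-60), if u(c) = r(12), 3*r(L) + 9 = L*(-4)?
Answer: 32565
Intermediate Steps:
r(L) = -3 - 4*L/3 (r(L) = -3 + (L*(-4))/3 = -3 + (-4*L)/3 = -3 - 4*L/3)
u(c) = -19 (u(c) = -3 - 4/3*12 = -3 - 16 = -19)
O(Y) = -5 + Y
(O(-42) + 32631) + u(-60) = ((-5 - 42) + 32631) - 19 = (-47 + 32631) - 19 = 32584 - 19 = 32565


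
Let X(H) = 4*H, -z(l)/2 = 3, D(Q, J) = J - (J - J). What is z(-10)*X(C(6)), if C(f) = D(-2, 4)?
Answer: -96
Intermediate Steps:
D(Q, J) = J (D(Q, J) = J - 1*0 = J + 0 = J)
C(f) = 4
z(l) = -6 (z(l) = -2*3 = -6)
z(-10)*X(C(6)) = -24*4 = -6*16 = -96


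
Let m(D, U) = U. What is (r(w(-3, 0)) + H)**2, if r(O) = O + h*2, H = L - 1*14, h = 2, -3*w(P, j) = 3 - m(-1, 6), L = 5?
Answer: 16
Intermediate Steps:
w(P, j) = 1 (w(P, j) = -(3 - 1*6)/3 = -(3 - 6)/3 = -1/3*(-3) = 1)
H = -9 (H = 5 - 1*14 = 5 - 14 = -9)
r(O) = 4 + O (r(O) = O + 2*2 = O + 4 = 4 + O)
(r(w(-3, 0)) + H)**2 = ((4 + 1) - 9)**2 = (5 - 9)**2 = (-4)**2 = 16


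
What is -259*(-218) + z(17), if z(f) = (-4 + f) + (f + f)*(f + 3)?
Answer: 57155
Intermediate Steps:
z(f) = -4 + f + 2*f*(3 + f) (z(f) = (-4 + f) + (2*f)*(3 + f) = (-4 + f) + 2*f*(3 + f) = -4 + f + 2*f*(3 + f))
-259*(-218) + z(17) = -259*(-218) + (-4 + 2*17² + 7*17) = 56462 + (-4 + 2*289 + 119) = 56462 + (-4 + 578 + 119) = 56462 + 693 = 57155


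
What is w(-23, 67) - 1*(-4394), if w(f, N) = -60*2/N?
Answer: 294278/67 ≈ 4392.2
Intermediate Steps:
w(f, N) = -120/N (w(f, N) = -60*2/N = -120/N)
w(-23, 67) - 1*(-4394) = -120/67 - 1*(-4394) = -120*1/67 + 4394 = -120/67 + 4394 = 294278/67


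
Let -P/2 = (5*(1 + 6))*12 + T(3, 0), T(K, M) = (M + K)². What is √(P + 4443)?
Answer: √3585 ≈ 59.875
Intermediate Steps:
T(K, M) = (K + M)²
P = -858 (P = -2*((5*(1 + 6))*12 + (3 + 0)²) = -2*((5*7)*12 + 3²) = -2*(35*12 + 9) = -2*(420 + 9) = -2*429 = -858)
√(P + 4443) = √(-858 + 4443) = √3585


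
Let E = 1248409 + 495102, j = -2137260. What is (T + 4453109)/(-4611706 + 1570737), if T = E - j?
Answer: -8333880/3040969 ≈ -2.7405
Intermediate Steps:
E = 1743511
T = 3880771 (T = 1743511 - 1*(-2137260) = 1743511 + 2137260 = 3880771)
(T + 4453109)/(-4611706 + 1570737) = (3880771 + 4453109)/(-4611706 + 1570737) = 8333880/(-3040969) = 8333880*(-1/3040969) = -8333880/3040969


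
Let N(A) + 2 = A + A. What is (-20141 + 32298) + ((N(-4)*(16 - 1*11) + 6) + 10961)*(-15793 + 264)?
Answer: -169517936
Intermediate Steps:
N(A) = -2 + 2*A (N(A) = -2 + (A + A) = -2 + 2*A)
(-20141 + 32298) + ((N(-4)*(16 - 1*11) + 6) + 10961)*(-15793 + 264) = (-20141 + 32298) + (((-2 + 2*(-4))*(16 - 1*11) + 6) + 10961)*(-15793 + 264) = 12157 + (((-2 - 8)*(16 - 11) + 6) + 10961)*(-15529) = 12157 + ((-10*5 + 6) + 10961)*(-15529) = 12157 + ((-50 + 6) + 10961)*(-15529) = 12157 + (-44 + 10961)*(-15529) = 12157 + 10917*(-15529) = 12157 - 169530093 = -169517936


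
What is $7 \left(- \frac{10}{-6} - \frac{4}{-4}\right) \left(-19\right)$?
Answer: $- \frac{1064}{3} \approx -354.67$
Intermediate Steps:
$7 \left(- \frac{10}{-6} - \frac{4}{-4}\right) \left(-19\right) = 7 \left(\left(-10\right) \left(- \frac{1}{6}\right) - -1\right) \left(-19\right) = 7 \left(\frac{5}{3} + 1\right) \left(-19\right) = 7 \cdot \frac{8}{3} \left(-19\right) = \frac{56}{3} \left(-19\right) = - \frac{1064}{3}$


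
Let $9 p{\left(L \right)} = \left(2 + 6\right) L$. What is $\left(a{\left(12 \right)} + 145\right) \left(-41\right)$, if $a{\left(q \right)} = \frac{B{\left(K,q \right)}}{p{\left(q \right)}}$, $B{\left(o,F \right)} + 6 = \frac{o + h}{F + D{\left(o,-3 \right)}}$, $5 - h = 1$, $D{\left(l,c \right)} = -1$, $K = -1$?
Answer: $- \frac{2084891}{352} \approx -5923.0$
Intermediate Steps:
$p{\left(L \right)} = \frac{8 L}{9}$ ($p{\left(L \right)} = \frac{\left(2 + 6\right) L}{9} = \frac{8 L}{9}$)
$h = 4$ ($h = 5 - 1 = 4$)
$B{\left(o,F \right)} = -6 + \frac{4 + o}{-1 + F}$ ($B{\left(o,F \right)} = -6 + \frac{o + 4}{F - 1} = -6 + \frac{4 + o}{-1 + F}$)
$a{\left(q \right)} = \frac{9 \left(9 - 6 q\right)}{8 q \left(-1 + q\right)}$ ($a{\left(q \right)} = \frac{\frac{1}{-1 + q} \left(10 - 1 - 6 q\right)}{\frac{8}{9} q} = \frac{9 - 6 q}{-1 + q} \frac{9}{8 q} = \frac{9 \left(9 - 6 q\right)}{8 q \left(-1 + q\right)}$)
$\left(a{\left(12 \right)} + 145\right) \left(-41\right) = \left(\frac{27 \left(3 - 24\right)}{8 \cdot 12 \left(-1 + 12\right)} + 145\right) \left(-41\right) = \left(\frac{27}{8} \cdot \frac{1}{12} \cdot \frac{1}{11} \left(3 - 24\right) + 145\right) \left(-41\right) = \left(\frac{27}{8} \cdot \frac{1}{12} \cdot \frac{1}{11} \left(-21\right) + 145\right) \left(-41\right) = \left(- \frac{189}{352} + 145\right) \left(-41\right) = \frac{50851}{352} \left(-41\right) = - \frac{2084891}{352}$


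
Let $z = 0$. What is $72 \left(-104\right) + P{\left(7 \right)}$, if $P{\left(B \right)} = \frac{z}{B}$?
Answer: $-7488$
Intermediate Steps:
$P{\left(B \right)} = 0$ ($P{\left(B \right)} = \frac{0}{B} = 0$)
$72 \left(-104\right) + P{\left(7 \right)} = 72 \left(-104\right) + 0 = -7488 + 0 = -7488$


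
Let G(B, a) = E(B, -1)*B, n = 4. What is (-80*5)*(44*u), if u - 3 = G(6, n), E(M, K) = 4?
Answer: -475200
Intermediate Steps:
G(B, a) = 4*B
u = 27 (u = 3 + 4*6 = 3 + 24 = 27)
(-80*5)*(44*u) = (-80*5)*(44*27) = -400*1188 = -475200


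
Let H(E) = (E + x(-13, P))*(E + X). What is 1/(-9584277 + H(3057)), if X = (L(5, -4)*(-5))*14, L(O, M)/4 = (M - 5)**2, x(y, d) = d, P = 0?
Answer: -1/69571788 ≈ -1.4374e-8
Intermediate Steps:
L(O, M) = 4*(-5 + M)**2 (L(O, M) = 4*(M - 5)**2 = 4*(-5 + M)**2)
X = -22680 (X = ((4*(-5 - 4)**2)*(-5))*14 = ((4*(-9)**2)*(-5))*14 = ((4*81)*(-5))*14 = (324*(-5))*14 = -1620*14 = -22680)
H(E) = E*(-22680 + E) (H(E) = (E + 0)*(E - 22680) = E*(-22680 + E))
1/(-9584277 + H(3057)) = 1/(-9584277 + 3057*(-22680 + 3057)) = 1/(-9584277 + 3057*(-19623)) = 1/(-9584277 - 59987511) = 1/(-69571788) = -1/69571788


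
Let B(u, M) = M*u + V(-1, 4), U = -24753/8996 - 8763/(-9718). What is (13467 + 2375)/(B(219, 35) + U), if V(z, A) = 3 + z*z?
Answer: 692478596888/335143125463 ≈ 2.0662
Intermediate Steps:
V(z, A) = 3 + z**2
U = -80858853/43711564 (U = -24753*1/8996 - 8763*(-1/9718) = -24753/8996 + 8763/9718 = -80858853/43711564 ≈ -1.8498)
B(u, M) = 4 + M*u (B(u, M) = M*u + (3 + (-1)**2) = M*u + (3 + 1) = M*u + 4 = 4 + M*u)
(13467 + 2375)/(B(219, 35) + U) = (13467 + 2375)/((4 + 35*219) - 80858853/43711564) = 15842/((4 + 7665) - 80858853/43711564) = 15842/(7669 - 80858853/43711564) = 15842/(335143125463/43711564) = 15842*(43711564/335143125463) = 692478596888/335143125463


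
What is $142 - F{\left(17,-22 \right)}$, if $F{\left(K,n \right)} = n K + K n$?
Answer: $890$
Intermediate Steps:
$F{\left(K,n \right)} = 2 K n$ ($F{\left(K,n \right)} = K n + K n = 2 K n$)
$142 - F{\left(17,-22 \right)} = 142 - 2 \cdot 17 \left(-22\right) = 142 - -748 = 142 + 748 = 890$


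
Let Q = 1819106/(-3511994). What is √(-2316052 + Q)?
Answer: I*√7141606915141311809/1755997 ≈ 1521.9*I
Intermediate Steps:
Q = -909553/1755997 (Q = 1819106*(-1/3511994) = -909553/1755997 ≈ -0.51797)
√(-2316052 + Q) = √(-2316052 - 909553/1755997) = √(-4066981273397/1755997) = I*√7141606915141311809/1755997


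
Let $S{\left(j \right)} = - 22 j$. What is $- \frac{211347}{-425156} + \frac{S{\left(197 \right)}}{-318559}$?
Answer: $\frac{69169115077}{135437270204} \approx 0.51071$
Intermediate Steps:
$- \frac{211347}{-425156} + \frac{S{\left(197 \right)}}{-318559} = - \frac{211347}{-425156} + \frac{\left(-22\right) 197}{-318559} = \left(-211347\right) \left(- \frac{1}{425156}\right) - - \frac{4334}{318559} = \frac{211347}{425156} + \frac{4334}{318559} = \frac{69169115077}{135437270204}$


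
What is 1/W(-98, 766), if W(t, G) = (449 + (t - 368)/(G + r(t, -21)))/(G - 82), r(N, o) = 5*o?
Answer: 452124/296323 ≈ 1.5258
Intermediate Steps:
W(t, G) = (449 + (-368 + t)/(-105 + G))/(-82 + G) (W(t, G) = (449 + (t - 368)/(G + 5*(-21)))/(G - 82) = (449 + (-368 + t)/(G - 105))/(-82 + G) = (449 + (-368 + t)/(-105 + G))/(-82 + G))
1/W(-98, 766) = 1/((-47513 - 98 + 449*766)/(8610 + 766² - 187*766)) = 1/((-47513 - 98 + 343934)/(8610 + 586756 - 143242)) = 1/(296323/452124) = 452124/296323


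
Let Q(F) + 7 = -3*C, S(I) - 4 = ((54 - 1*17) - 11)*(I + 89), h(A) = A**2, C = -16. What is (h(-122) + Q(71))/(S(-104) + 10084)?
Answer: 14925/9698 ≈ 1.5390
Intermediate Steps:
S(I) = 2318 + 26*I (S(I) = 4 + ((54 - 1*17) - 11)*(I + 89) = 4 + ((54 - 17) - 11)*(89 + I) = 4 + (37 - 11)*(89 + I) = 4 + 26*(89 + I) = 4 + (2314 + 26*I) = 2318 + 26*I)
Q(F) = 41 (Q(F) = -7 - 3*(-16) = -7 + 48 = 41)
(h(-122) + Q(71))/(S(-104) + 10084) = ((-122)**2 + 41)/((2318 + 26*(-104)) + 10084) = (14884 + 41)/((2318 - 2704) + 10084) = 14925/(-386 + 10084) = 14925/9698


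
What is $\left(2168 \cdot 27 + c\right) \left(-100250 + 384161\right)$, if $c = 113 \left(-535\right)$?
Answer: $-544825209$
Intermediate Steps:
$c = -60455$
$\left(2168 \cdot 27 + c\right) \left(-100250 + 384161\right) = \left(2168 \cdot 27 - 60455\right) \left(-100250 + 384161\right) = \left(58536 - 60455\right) 283911 = \left(-1919\right) 283911 = -544825209$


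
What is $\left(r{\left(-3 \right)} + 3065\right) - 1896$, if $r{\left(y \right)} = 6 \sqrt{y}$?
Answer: $1169 + 6 i \sqrt{3} \approx 1169.0 + 10.392 i$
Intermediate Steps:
$\left(r{\left(-3 \right)} + 3065\right) - 1896 = \left(6 \sqrt{-3} + 3065\right) - 1896 = \left(6 i \sqrt{3} + 3065\right) - 1896 = \left(3065 + 6 i \sqrt{3}\right) - 1896 = 1169 + 6 i \sqrt{3}$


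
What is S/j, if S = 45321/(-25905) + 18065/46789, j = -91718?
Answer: 275425074/18528091444885 ≈ 1.4865e-5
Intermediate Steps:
S = -550850148/404023015 (S = 45321*(-1/25905) + 18065*(1/46789) = -15107/8635 + 18065/46789 = -550850148/404023015 ≈ -1.3634)
S/j = -550850148/404023015/(-91718) = -550850148/404023015*(-1/91718) = 275425074/18528091444885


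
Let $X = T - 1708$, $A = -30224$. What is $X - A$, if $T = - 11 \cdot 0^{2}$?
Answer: $28516$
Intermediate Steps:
$T = 0$ ($T = \left(-11\right) 0 = 0$)
$X = -1708$ ($X = 0 - 1708 = -1708$)
$X - A = -1708 - -30224 = -1708 + 30224 = 28516$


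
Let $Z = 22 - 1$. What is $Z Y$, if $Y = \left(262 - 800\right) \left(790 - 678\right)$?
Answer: $-1265376$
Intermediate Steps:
$Z = 21$ ($Z = 22 - 1 = 21$)
$Y = -60256$ ($Y = \left(-538\right) 112 = -60256$)
$Z Y = 21 \left(-60256\right) = -1265376$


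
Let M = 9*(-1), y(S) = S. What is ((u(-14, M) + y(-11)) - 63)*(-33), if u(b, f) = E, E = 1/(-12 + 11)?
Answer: 2475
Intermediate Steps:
E = -1 (E = 1/(-1) = -1)
M = -9
u(b, f) = -1
((u(-14, M) + y(-11)) - 63)*(-33) = ((-1 - 11) - 63)*(-33) = (-12 - 63)*(-33) = -75*(-33) = 2475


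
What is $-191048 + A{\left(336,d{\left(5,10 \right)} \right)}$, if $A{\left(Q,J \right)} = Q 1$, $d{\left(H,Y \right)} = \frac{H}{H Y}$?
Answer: $-190712$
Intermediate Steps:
$d{\left(H,Y \right)} = \frac{1}{Y}$ ($d{\left(H,Y \right)} = H \frac{1}{H Y} = \frac{1}{Y}$)
$A{\left(Q,J \right)} = Q$
$-191048 + A{\left(336,d{\left(5,10 \right)} \right)} = -191048 + 336 = -190712$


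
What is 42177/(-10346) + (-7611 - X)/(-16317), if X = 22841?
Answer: -53306531/24116526 ≈ -2.2104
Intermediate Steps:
42177/(-10346) + (-7611 - X)/(-16317) = 42177/(-10346) + (-7611 - 1*22841)/(-16317) = 42177*(-1/10346) + (-7611 - 22841)*(-1/16317) = -42177/10346 - 30452*(-1/16317) = -42177/10346 + 30452/16317 = -53306531/24116526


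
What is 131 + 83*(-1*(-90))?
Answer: 7601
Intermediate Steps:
131 + 83*(-1*(-90)) = 131 + 83*90 = 131 + 7470 = 7601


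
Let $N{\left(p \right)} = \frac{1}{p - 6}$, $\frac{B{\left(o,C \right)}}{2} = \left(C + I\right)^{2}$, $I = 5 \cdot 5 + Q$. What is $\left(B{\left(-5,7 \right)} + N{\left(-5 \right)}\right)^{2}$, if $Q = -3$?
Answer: $\frac{342287001}{121} \approx 2.8288 \cdot 10^{6}$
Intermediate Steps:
$I = 22$ ($I = 5 \cdot 5 - 3 = 25 - 3 = 22$)
$B{\left(o,C \right)} = 2 \left(22 + C\right)^{2}$ ($B{\left(o,C \right)} = 2 \left(C + 22\right)^{2} = 2 \left(22 + C\right)^{2}$)
$N{\left(p \right)} = \frac{1}{-6 + p}$
$\left(B{\left(-5,7 \right)} + N{\left(-5 \right)}\right)^{2} = \left(2 \left(22 + 7\right)^{2} + \frac{1}{-6 - 5}\right)^{2} = \left(2 \cdot 29^{2} + \frac{1}{-11}\right)^{2} = \left(2 \cdot 841 - \frac{1}{11}\right)^{2} = \left(1682 - \frac{1}{11}\right)^{2} = \left(\frac{18501}{11}\right)^{2} = \frac{342287001}{121}$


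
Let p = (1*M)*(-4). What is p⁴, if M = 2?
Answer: 4096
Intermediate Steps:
p = -8 (p = (1*2)*(-4) = 2*(-4) = -8)
p⁴ = (-8)⁴ = 4096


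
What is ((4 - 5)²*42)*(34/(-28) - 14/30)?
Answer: -353/5 ≈ -70.600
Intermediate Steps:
((4 - 5)²*42)*(34/(-28) - 14/30) = ((-1)²*42)*(34*(-1/28) - 14*1/30) = (1*42)*(-17/14 - 7/15) = 42*(-353/210) = -353/5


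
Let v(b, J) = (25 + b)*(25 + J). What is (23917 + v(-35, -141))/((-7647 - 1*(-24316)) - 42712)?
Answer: -8359/8681 ≈ -0.96291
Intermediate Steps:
v(b, J) = (25 + J)*(25 + b)
(23917 + v(-35, -141))/((-7647 - 1*(-24316)) - 42712) = (23917 + (625 + 25*(-141) + 25*(-35) - 141*(-35)))/((-7647 - 1*(-24316)) - 42712) = (23917 + (625 - 3525 - 875 + 4935))/((-7647 + 24316) - 42712) = (23917 + 1160)/(16669 - 42712) = 25077/(-26043) = 25077*(-1/26043) = -8359/8681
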